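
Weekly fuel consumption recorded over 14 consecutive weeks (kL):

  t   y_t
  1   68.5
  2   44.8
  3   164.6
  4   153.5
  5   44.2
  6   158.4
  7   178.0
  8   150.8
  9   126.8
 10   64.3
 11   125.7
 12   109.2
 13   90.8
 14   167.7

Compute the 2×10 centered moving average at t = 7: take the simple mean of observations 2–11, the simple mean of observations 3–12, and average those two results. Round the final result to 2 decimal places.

124.33

Sum over 2–11: 44.8 + 164.6 + 153.5 + 44.2 + 158.4 + 178.0 + 150.8 + 126.8 + 64.3 + 125.7 = 1211.1
Sum over 3–12: 164.6 + 153.5 + 44.2 + 158.4 + 178.0 + 150.8 + 126.8 + 64.3 + 125.7 + 109.2 = 1275.5
CMA at t=7 = (1211.1 + 1275.5) / (2·10) = 2486.6 / 20 = 124.33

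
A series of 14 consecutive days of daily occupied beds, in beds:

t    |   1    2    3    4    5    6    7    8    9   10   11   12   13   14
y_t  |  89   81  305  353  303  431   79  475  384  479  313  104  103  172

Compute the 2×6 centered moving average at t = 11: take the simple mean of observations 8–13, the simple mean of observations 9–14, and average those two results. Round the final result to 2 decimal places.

Sum over 8–13: 475 + 384 + 479 + 313 + 104 + 103 = 1858
Sum over 9–14: 384 + 479 + 313 + 104 + 103 + 172 = 1555
CMA at t=11 = (1858 + 1555) / (2·6) = 3413 / 12 = 284.42

284.42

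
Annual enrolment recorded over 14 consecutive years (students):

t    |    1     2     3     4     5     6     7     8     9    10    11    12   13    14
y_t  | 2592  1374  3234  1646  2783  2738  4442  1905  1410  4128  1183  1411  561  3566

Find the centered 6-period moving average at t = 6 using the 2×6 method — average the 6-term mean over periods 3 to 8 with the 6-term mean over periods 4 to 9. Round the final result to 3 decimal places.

Sum over 3–8: 3234 + 1646 + 2783 + 2738 + 4442 + 1905 = 16748
Sum over 4–9: 1646 + 2783 + 2738 + 4442 + 1905 + 1410 = 14924
CMA at t=6 = (16748 + 14924) / (2·6) = 31672 / 12 = 2639.333

2639.333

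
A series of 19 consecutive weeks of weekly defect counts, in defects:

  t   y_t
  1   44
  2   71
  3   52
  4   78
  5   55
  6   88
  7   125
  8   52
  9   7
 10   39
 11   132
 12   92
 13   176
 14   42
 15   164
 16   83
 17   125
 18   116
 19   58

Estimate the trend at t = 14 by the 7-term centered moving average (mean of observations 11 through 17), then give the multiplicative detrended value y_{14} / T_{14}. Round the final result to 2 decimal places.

Trend T_14 = (132 + 92 + 176 + 42 + 164 + 83 + 125) / 7 = 814/7 = 116.2857
Ratio to trend: 42 / 116.2857 = 0.36

0.36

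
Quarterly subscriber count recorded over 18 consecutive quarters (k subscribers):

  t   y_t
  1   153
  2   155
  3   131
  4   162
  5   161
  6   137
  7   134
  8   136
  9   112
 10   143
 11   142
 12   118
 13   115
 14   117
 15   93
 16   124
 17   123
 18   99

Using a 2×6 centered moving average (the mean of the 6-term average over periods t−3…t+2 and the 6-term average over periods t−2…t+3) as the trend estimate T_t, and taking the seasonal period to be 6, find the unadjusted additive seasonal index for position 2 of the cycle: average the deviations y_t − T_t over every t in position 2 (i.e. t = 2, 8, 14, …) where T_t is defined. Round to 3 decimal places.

Season position 2 occurs at t = 8, 14 (where T_t is defined).
t=8: T_8 = 135.58333; y_8 − T_8 = 136 − 135.58333 = 0.41667
t=14: T_14 = 116.58333; y_14 − T_14 = 117 − 116.58333 = 0.41667
Mean deviation: (0.41667 + 0.41667) / 2 = 0.417

0.417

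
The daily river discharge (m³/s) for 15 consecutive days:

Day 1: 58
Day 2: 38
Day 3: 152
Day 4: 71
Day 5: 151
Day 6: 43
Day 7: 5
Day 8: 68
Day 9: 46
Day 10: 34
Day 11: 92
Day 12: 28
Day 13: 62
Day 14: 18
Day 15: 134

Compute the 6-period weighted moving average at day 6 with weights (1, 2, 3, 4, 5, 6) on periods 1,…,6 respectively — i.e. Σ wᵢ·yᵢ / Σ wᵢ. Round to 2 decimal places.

89.86

Weighted sum: 1·58 + 2·38 + 3·152 + 4·71 + 5·151 + 6·43 = 58 + 76 + 456 + 284 + 755 + 258 = 1887
Weight total: 1 + 2 + 3 + 4 + 5 + 6 = 21
WMA = 1887 / 21 = 89.86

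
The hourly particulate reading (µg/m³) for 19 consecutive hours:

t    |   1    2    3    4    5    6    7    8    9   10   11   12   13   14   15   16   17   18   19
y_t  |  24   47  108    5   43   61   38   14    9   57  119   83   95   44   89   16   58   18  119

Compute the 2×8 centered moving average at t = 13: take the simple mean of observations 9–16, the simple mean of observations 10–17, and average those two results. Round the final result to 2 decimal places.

67.06

Sum over 9–16: 9 + 57 + 119 + 83 + 95 + 44 + 89 + 16 = 512
Sum over 10–17: 57 + 119 + 83 + 95 + 44 + 89 + 16 + 58 = 561
CMA at t=13 = (512 + 561) / (2·8) = 1073 / 16 = 67.06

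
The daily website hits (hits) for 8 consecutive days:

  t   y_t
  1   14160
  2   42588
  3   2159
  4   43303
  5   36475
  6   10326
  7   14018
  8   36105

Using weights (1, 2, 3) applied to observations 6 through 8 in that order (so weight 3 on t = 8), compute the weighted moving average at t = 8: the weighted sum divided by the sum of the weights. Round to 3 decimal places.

Weighted sum: 1·10326 + 2·14018 + 3·36105 = 10326 + 28036 + 108315 = 146677
Weight total: 1 + 2 + 3 = 6
WMA = 146677 / 6 = 24446.167

24446.167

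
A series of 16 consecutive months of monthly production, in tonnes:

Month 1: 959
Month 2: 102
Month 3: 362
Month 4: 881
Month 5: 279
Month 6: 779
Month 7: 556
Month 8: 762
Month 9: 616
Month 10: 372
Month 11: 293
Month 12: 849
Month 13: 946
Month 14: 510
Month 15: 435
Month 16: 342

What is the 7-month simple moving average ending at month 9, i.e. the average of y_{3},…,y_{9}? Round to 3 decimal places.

Sum of periods 3–9: 362 + 881 + 279 + 779 + 556 + 762 + 616 = 4235
Divide by 7: 4235 / 7 = 605.000

605.000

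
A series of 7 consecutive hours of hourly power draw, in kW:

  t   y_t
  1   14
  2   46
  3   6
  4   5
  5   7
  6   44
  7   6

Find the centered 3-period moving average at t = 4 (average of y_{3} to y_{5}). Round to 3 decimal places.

6.000

Sum of periods 3–5: 6 + 5 + 7 = 18
Divide by 3: 18 / 3 = 6.000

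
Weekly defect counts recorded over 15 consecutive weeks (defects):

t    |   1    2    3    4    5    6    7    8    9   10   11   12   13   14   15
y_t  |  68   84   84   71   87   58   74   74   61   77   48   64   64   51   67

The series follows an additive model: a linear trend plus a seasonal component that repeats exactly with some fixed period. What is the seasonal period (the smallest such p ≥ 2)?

First differences y_{t+1} − y_t: 16, 0, -13, 16, -29, 16, 0, -13, 16, -29, 16, 0, …
The difference pattern repeats every 5 terms and not for any smaller step, so p = 5.

5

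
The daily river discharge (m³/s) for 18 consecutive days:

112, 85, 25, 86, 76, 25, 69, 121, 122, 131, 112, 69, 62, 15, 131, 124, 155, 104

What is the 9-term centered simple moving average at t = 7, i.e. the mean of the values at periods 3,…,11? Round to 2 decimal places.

Sum of periods 3–11: 25 + 86 + 76 + 25 + 69 + 121 + 122 + 131 + 112 = 767
Divide by 9: 767 / 9 = 85.22

85.22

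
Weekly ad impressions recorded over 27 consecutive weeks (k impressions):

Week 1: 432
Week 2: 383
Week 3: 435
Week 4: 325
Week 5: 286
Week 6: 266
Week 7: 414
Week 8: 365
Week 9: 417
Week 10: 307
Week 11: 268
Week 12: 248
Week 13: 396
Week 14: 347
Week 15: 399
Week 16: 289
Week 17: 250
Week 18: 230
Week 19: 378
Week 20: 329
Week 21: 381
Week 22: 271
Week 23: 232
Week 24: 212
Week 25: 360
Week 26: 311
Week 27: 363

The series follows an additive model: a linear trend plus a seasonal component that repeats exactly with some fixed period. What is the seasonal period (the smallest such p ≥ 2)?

First differences y_{t+1} − y_t: -49, 52, -110, -39, -20, 148, -49, 52, -110, -39, -20, 148, -49, 52, …
The difference pattern repeats every 6 terms and not for any smaller step, so p = 6.

6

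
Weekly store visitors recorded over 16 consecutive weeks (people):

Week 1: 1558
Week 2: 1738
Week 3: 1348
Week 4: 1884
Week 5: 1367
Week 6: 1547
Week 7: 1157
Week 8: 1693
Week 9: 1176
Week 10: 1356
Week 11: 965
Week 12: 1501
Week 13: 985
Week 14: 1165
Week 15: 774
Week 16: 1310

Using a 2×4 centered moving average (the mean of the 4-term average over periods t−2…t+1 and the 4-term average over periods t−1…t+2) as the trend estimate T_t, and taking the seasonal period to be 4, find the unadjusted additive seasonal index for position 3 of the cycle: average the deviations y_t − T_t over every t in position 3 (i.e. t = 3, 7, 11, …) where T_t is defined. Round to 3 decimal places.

-260.292

Season position 3 occurs at t = 3, 7, 11 (where T_t is defined).
t=3: T_3 = 1608.12500; y_3 − T_3 = 1348 − 1608.12500 = -260.12500
t=7: T_7 = 1417.12500; y_7 − T_7 = 1157 − 1417.12500 = -260.12500
t=11: T_11 = 1225.62500; y_11 − T_11 = 965 − 1225.62500 = -260.62500
Mean deviation: (-260.12500 + -260.12500 + -260.62500) / 3 = -260.292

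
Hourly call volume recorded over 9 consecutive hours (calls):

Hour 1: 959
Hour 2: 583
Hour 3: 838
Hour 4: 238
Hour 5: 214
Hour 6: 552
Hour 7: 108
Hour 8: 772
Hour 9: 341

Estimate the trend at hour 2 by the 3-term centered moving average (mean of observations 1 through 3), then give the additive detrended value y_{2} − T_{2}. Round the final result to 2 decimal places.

-210.33

Trend T_2 = (959 + 583 + 838) / 3 = 2380/3 = 793.3333
Detrended value: 583 − 793.3333 = -210.33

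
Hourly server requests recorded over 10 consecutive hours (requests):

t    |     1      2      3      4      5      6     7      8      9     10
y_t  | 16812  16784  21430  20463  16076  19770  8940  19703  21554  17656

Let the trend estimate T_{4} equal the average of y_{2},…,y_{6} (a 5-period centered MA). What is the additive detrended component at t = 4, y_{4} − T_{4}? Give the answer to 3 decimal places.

Trend T_4 = (16784 + 21430 + 20463 + 16076 + 19770) / 5 = 94523/5 = 18904.60000
Detrended value: 20463 − 18904.60000 = 1558.400

1558.400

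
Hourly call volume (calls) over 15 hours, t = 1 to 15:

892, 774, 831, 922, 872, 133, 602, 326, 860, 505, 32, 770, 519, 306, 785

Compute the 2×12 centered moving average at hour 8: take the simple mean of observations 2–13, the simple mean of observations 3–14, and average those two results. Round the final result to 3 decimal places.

576.000

Sum over 2–13: 774 + 831 + 922 + 872 + 133 + 602 + 326 + 860 + 505 + 32 + 770 + 519 = 7146
Sum over 3–14: 831 + 922 + 872 + 133 + 602 + 326 + 860 + 505 + 32 + 770 + 519 + 306 = 6678
CMA at t=8 = (7146 + 6678) / (2·12) = 13824 / 24 = 576.000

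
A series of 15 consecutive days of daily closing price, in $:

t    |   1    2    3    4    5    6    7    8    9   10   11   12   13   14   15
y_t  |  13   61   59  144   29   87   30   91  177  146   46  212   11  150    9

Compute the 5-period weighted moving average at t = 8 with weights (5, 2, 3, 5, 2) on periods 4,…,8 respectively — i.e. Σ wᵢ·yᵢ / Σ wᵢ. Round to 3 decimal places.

Weighted sum: 5·144 + 2·29 + 3·87 + 5·30 + 2·91 = 720 + 58 + 261 + 150 + 182 = 1371
Weight total: 5 + 2 + 3 + 5 + 2 = 17
WMA = 1371 / 17 = 80.647

80.647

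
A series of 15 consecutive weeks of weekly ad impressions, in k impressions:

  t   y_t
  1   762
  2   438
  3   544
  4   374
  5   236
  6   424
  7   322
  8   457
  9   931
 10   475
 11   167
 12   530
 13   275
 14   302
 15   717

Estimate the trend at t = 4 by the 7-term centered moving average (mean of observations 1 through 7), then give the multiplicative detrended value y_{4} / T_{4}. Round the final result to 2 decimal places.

0.84

Trend T_4 = (762 + 438 + 544 + 374 + 236 + 424 + 322) / 7 = 3100/7 = 442.8571
Ratio to trend: 374 / 442.8571 = 0.84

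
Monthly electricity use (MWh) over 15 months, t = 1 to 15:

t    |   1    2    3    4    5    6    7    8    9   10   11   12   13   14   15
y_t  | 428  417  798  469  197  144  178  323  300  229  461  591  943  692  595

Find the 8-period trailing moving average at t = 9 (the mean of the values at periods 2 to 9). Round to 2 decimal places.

353.25

Sum of periods 2–9: 417 + 798 + 469 + 197 + 144 + 178 + 323 + 300 = 2826
Divide by 8: 2826 / 8 = 353.25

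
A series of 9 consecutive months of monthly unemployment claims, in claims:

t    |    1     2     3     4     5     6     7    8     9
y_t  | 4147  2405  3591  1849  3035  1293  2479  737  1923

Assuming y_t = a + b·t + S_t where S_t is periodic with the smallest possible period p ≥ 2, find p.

First differences y_{t+1} − y_t: -1742, 1186, -1742, 1186, -1742, 1186, …
The difference pattern repeats every 2 terms and not for any smaller step, so p = 2.

2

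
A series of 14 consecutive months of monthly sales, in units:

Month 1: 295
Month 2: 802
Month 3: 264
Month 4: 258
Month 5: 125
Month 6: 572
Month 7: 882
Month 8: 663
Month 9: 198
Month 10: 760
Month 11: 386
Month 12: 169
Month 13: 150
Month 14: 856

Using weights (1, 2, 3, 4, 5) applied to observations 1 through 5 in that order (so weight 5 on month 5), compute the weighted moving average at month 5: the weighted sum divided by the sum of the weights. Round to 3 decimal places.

289.867

Weighted sum: 1·295 + 2·802 + 3·264 + 4·258 + 5·125 = 295 + 1604 + 792 + 1032 + 625 = 4348
Weight total: 1 + 2 + 3 + 4 + 5 = 15
WMA = 4348 / 15 = 289.867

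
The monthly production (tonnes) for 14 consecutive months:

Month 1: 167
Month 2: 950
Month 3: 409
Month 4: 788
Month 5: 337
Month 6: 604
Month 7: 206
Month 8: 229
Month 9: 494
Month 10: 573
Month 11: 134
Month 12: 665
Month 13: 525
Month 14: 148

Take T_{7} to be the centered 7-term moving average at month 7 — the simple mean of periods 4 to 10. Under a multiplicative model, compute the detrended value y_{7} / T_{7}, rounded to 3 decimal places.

0.446

Trend T_7 = (788 + 337 + 604 + 206 + 229 + 494 + 573) / 7 = 3231/7 = 461.57143
Ratio to trend: 206 / 461.57143 = 0.446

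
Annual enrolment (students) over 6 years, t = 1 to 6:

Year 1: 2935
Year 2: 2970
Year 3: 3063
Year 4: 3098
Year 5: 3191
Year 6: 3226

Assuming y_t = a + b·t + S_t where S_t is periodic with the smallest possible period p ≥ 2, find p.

2

First differences y_{t+1} − y_t: 35, 93, 35, 93, 35, …
The difference pattern repeats every 2 terms and not for any smaller step, so p = 2.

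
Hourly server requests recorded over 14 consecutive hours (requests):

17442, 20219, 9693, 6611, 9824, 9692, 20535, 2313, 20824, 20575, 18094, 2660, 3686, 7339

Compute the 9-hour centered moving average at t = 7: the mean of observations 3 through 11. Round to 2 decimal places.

13129.00

Sum of periods 3–11: 9693 + 6611 + 9824 + 9692 + 20535 + 2313 + 20824 + 20575 + 18094 = 118161
Divide by 9: 118161 / 9 = 13129.00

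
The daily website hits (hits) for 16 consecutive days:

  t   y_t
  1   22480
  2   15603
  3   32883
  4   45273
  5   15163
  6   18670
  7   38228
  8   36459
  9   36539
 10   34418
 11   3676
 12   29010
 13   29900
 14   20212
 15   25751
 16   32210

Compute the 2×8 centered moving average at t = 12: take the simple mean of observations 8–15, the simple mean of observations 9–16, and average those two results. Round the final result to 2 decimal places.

Sum over 8–15: 36459 + 36539 + 34418 + 3676 + 29010 + 29900 + 20212 + 25751 = 215965
Sum over 9–16: 36539 + 34418 + 3676 + 29010 + 29900 + 20212 + 25751 + 32210 = 211716
CMA at t=12 = (215965 + 211716) / (2·8) = 427681 / 16 = 26730.06

26730.06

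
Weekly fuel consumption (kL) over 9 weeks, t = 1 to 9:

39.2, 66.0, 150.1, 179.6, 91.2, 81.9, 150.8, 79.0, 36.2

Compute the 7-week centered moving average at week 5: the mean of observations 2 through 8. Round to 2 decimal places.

114.09

Sum of periods 2–8: 66.0 + 150.1 + 179.6 + 91.2 + 81.9 + 150.8 + 79.0 = 798.6
Divide by 7: 798.6 / 7 = 114.09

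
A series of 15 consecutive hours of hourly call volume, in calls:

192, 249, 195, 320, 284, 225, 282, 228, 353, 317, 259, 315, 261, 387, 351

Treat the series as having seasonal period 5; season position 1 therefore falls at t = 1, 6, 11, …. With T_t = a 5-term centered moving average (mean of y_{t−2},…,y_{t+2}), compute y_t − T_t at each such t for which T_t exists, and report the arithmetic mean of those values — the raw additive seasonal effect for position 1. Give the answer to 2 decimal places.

Season position 1 occurs at t = 6, 11 (where T_t is defined).
t=6: T_6 = 267.8000; y_6 − T_6 = 225 − 267.8000 = -42.8000
t=11: T_11 = 301.0000; y_11 − T_11 = 259 − 301.0000 = -42.0000
Mean deviation: (-42.8000 + -42.0000) / 2 = -42.40

-42.40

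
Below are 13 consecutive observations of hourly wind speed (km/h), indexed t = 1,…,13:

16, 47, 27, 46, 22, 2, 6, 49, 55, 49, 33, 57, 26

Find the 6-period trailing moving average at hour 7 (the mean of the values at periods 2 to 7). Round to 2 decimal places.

Sum of periods 2–7: 47 + 27 + 46 + 22 + 2 + 6 = 150
Divide by 6: 150 / 6 = 25.00

25.00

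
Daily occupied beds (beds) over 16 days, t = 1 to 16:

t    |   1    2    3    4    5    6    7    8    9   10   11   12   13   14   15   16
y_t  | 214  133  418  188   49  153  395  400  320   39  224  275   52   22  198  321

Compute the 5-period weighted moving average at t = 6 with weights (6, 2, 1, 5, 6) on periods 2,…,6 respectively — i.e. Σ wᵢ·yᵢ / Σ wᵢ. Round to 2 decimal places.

149.25

Weighted sum: 6·133 + 2·418 + 1·188 + 5·49 + 6·153 = 798 + 836 + 188 + 245 + 918 = 2985
Weight total: 6 + 2 + 1 + 5 + 6 = 20
WMA = 2985 / 20 = 149.25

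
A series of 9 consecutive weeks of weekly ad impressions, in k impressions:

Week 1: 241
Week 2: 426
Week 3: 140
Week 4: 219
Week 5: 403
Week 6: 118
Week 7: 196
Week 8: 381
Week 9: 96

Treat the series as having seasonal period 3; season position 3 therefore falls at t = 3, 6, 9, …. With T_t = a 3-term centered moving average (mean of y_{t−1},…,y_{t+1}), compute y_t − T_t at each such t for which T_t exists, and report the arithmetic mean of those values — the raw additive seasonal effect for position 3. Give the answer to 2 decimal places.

Season position 3 occurs at t = 3, 6 (where T_t is defined).
t=3: T_3 = 261.6667; y_3 − T_3 = 140 − 261.6667 = -121.6667
t=6: T_6 = 239.0000; y_6 − T_6 = 118 − 239.0000 = -121.0000
Mean deviation: (-121.6667 + -121.0000) / 2 = -121.33

-121.33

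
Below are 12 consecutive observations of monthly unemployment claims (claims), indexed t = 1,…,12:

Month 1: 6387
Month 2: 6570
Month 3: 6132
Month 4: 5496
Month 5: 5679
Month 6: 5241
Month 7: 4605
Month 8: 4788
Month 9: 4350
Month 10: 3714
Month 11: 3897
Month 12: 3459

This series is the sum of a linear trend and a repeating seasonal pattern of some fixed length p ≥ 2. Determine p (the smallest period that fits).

First differences y_{t+1} − y_t: 183, -438, -636, 183, -438, -636, 183, -438, …
The difference pattern repeats every 3 terms and not for any smaller step, so p = 3.

3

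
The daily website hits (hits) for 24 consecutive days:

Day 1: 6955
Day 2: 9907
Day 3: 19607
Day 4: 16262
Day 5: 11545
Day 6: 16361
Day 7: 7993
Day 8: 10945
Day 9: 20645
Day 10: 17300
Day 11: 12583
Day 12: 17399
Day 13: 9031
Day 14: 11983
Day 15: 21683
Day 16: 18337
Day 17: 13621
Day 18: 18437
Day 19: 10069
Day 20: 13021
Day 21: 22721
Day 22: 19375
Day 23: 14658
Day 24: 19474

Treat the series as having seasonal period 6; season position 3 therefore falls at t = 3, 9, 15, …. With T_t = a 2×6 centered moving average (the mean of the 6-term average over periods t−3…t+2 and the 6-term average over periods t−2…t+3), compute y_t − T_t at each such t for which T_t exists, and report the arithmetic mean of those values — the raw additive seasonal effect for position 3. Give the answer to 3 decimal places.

6254.194

Season position 3 occurs at t = 9, 15, 21 (where T_t is defined).
t=9: T_9 = 14391.00000; y_9 − T_9 = 20645 − 14391.00000 = 6254.00000
t=15: T_15 = 15428.83333; y_15 − T_15 = 21683 − 15428.83333 = 6254.16667
t=21: T_21 = 16466.58333; y_21 − T_21 = 22721 − 16466.58333 = 6254.41667
Mean deviation: (6254.00000 + 6254.16667 + 6254.41667) / 3 = 6254.194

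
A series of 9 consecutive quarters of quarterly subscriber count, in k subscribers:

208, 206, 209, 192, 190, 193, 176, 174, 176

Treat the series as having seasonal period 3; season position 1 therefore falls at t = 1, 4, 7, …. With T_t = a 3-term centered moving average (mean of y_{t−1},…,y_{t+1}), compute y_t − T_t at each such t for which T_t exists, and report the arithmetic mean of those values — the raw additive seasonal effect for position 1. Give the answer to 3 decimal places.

-5.000

Season position 1 occurs at t = 4, 7 (where T_t is defined).
t=4: T_4 = 197.00000; y_4 − T_4 = 192 − 197.00000 = -5.00000
t=7: T_7 = 181.00000; y_7 − T_7 = 176 − 181.00000 = -5.00000
Mean deviation: (-5.00000 + -5.00000) / 2 = -5.000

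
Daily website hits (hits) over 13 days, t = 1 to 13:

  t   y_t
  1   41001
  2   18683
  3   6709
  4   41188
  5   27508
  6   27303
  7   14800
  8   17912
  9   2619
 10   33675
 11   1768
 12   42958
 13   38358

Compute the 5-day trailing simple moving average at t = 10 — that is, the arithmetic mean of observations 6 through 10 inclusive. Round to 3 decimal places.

Sum of periods 6–10: 27303 + 14800 + 17912 + 2619 + 33675 = 96309
Divide by 5: 96309 / 5 = 19261.800

19261.800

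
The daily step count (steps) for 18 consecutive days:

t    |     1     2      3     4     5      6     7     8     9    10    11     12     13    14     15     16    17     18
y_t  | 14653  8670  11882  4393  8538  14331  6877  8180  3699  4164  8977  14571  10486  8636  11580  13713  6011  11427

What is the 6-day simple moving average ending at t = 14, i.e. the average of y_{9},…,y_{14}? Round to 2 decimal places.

Sum of periods 9–14: 3699 + 4164 + 8977 + 14571 + 10486 + 8636 = 50533
Divide by 6: 50533 / 6 = 8422.17

8422.17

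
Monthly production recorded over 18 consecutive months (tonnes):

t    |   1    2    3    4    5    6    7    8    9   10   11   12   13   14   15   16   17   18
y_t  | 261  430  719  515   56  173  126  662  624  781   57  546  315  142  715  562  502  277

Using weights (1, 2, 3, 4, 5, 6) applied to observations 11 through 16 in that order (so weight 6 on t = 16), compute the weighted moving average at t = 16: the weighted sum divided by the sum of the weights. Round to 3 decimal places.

Weighted sum: 1·57 + 2·546 + 3·315 + 4·142 + 5·715 + 6·562 = 57 + 1092 + 945 + 568 + 3575 + 3372 = 9609
Weight total: 1 + 2 + 3 + 4 + 5 + 6 = 21
WMA = 9609 / 21 = 457.571

457.571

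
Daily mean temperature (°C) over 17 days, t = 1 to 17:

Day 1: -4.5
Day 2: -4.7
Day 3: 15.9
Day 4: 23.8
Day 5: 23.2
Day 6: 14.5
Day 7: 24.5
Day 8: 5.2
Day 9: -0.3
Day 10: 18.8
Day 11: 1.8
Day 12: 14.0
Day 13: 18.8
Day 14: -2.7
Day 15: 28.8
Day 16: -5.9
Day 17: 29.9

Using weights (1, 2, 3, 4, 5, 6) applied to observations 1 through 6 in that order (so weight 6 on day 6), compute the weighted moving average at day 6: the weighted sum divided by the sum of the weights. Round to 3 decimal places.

15.810

Weighted sum: 1·-4.5 + 2·-4.7 + 3·15.9 + 4·23.8 + 5·23.2 + 6·14.5 = -4.5 + -9.4 + 47.7 + 95.2 + 116.0 + 87.0 = 332.0
Weight total: 1 + 2 + 3 + 4 + 5 + 6 = 21
WMA = 332.0 / 21 = 15.810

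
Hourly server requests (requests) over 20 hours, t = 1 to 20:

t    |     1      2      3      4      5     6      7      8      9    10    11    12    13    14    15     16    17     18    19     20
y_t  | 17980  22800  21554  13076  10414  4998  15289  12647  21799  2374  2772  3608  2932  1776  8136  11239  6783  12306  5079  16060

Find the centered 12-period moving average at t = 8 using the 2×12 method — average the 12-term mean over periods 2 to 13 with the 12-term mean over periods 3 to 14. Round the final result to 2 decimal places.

10312.58

Sum over 2–13: 22800 + 21554 + 13076 + 10414 + 4998 + 15289 + 12647 + 21799 + 2374 + 2772 + 3608 + 2932 = 134263
Sum over 3–14: 21554 + 13076 + 10414 + 4998 + 15289 + 12647 + 21799 + 2374 + 2772 + 3608 + 2932 + 1776 = 113239
CMA at t=8 = (134263 + 113239) / (2·12) = 247502 / 24 = 10312.58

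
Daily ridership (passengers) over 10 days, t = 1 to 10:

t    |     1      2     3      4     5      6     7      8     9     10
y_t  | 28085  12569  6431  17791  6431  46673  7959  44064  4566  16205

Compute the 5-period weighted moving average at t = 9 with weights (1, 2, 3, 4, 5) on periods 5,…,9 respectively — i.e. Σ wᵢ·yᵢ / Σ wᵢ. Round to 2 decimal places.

Weighted sum: 1·6431 + 2·46673 + 3·7959 + 4·44064 + 5·4566 = 6431 + 93346 + 23877 + 176256 + 22830 = 322740
Weight total: 1 + 2 + 3 + 4 + 5 = 15
WMA = 322740 / 15 = 21516.00

21516.00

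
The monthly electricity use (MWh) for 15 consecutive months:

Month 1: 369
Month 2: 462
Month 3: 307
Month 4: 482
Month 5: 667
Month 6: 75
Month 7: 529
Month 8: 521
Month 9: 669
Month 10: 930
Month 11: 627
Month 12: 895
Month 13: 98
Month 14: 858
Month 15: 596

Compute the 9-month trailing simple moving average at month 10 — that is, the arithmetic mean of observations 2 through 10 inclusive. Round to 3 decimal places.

Sum of periods 2–10: 462 + 307 + 482 + 667 + 75 + 529 + 521 + 669 + 930 = 4642
Divide by 9: 4642 / 9 = 515.778

515.778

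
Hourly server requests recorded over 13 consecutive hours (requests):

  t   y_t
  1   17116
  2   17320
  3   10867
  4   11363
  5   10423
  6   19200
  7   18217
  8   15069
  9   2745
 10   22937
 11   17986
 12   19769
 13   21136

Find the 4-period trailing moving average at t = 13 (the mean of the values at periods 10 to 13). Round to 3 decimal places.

20457.000

Sum of periods 10–13: 22937 + 17986 + 19769 + 21136 = 81828
Divide by 4: 81828 / 4 = 20457.000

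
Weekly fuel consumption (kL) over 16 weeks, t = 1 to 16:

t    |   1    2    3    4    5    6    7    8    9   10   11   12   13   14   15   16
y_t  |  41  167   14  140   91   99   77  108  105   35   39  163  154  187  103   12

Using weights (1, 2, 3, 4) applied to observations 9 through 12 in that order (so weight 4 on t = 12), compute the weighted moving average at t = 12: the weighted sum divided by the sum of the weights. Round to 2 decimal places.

Weighted sum: 1·105 + 2·35 + 3·39 + 4·163 = 105 + 70 + 117 + 652 = 944
Weight total: 1 + 2 + 3 + 4 = 10
WMA = 944 / 10 = 94.40

94.40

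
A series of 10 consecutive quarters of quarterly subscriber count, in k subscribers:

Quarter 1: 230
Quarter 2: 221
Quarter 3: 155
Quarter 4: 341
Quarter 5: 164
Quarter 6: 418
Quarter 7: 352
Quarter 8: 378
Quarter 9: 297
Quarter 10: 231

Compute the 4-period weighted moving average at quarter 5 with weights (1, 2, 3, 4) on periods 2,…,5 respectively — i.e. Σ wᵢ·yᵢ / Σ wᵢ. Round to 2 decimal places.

221.00

Weighted sum: 1·221 + 2·155 + 3·341 + 4·164 = 221 + 310 + 1023 + 656 = 2210
Weight total: 1 + 2 + 3 + 4 = 10
WMA = 2210 / 10 = 221.00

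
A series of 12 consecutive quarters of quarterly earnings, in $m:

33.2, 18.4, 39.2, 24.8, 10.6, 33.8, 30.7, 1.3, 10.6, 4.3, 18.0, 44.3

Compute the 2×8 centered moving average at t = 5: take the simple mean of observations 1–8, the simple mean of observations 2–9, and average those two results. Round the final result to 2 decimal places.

22.59

Sum over 1–8: 33.2 + 18.4 + 39.2 + 24.8 + 10.6 + 33.8 + 30.7 + 1.3 = 192.0
Sum over 2–9: 18.4 + 39.2 + 24.8 + 10.6 + 33.8 + 30.7 + 1.3 + 10.6 = 169.4
CMA at t=5 = (192.0 + 169.4) / (2·8) = 361.4 / 16 = 22.59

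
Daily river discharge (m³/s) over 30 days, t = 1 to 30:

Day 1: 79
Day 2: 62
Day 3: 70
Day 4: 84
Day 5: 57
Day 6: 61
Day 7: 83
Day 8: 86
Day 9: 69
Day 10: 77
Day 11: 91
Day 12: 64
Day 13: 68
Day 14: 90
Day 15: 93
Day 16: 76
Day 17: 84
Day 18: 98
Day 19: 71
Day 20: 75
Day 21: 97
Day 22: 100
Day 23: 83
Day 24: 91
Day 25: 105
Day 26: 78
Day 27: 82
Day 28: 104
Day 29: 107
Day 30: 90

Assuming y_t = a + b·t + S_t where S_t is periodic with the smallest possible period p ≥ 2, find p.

7

First differences y_{t+1} − y_t: -17, 8, 14, -27, 4, 22, 3, -17, 8, 14, -27, 4, 22, 3, -17, 8, …
The difference pattern repeats every 7 terms and not for any smaller step, so p = 7.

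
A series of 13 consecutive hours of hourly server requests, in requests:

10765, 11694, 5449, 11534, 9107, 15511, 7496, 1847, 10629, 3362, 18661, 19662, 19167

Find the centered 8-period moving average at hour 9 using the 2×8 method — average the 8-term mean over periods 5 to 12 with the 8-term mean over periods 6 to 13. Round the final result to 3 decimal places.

11413.125

Sum over 5–12: 9107 + 15511 + 7496 + 1847 + 10629 + 3362 + 18661 + 19662 = 86275
Sum over 6–13: 15511 + 7496 + 1847 + 10629 + 3362 + 18661 + 19662 + 19167 = 96335
CMA at t=9 = (86275 + 96335) / (2·8) = 182610 / 16 = 11413.125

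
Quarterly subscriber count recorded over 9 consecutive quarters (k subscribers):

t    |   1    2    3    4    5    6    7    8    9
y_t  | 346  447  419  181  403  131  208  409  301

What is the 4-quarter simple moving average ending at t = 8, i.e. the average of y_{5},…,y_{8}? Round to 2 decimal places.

Sum of periods 5–8: 403 + 131 + 208 + 409 = 1151
Divide by 4: 1151 / 4 = 287.75

287.75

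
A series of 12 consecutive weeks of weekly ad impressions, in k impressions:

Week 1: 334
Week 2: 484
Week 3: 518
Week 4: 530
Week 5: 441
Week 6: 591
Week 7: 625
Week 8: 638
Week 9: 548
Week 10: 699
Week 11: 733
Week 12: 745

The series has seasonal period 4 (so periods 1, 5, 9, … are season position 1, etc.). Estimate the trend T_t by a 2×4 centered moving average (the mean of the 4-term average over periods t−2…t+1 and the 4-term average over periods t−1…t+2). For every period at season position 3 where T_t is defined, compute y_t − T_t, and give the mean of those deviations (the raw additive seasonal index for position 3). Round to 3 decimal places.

38.000

Season position 3 occurs at t = 3, 7 (where T_t is defined).
t=3: T_3 = 479.87500; y_3 − T_3 = 518 − 479.87500 = 38.12500
t=7: T_7 = 587.12500; y_7 − T_7 = 625 − 587.12500 = 37.87500
Mean deviation: (38.12500 + 37.87500) / 2 = 38.000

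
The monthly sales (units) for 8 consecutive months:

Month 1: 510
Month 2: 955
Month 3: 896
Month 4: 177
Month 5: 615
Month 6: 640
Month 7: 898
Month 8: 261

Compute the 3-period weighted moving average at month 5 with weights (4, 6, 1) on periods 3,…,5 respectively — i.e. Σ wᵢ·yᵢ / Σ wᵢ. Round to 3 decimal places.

478.273

Weighted sum: 4·896 + 6·177 + 1·615 = 3584 + 1062 + 615 = 5261
Weight total: 4 + 6 + 1 = 11
WMA = 5261 / 11 = 478.273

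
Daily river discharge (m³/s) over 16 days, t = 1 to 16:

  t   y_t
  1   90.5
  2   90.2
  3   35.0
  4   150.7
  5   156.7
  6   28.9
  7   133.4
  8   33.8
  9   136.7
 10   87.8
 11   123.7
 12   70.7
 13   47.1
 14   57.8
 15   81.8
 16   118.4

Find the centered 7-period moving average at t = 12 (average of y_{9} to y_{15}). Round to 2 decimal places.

86.51

Sum of periods 9–15: 136.7 + 87.8 + 123.7 + 70.7 + 47.1 + 57.8 + 81.8 = 605.6
Divide by 7: 605.6 / 7 = 86.51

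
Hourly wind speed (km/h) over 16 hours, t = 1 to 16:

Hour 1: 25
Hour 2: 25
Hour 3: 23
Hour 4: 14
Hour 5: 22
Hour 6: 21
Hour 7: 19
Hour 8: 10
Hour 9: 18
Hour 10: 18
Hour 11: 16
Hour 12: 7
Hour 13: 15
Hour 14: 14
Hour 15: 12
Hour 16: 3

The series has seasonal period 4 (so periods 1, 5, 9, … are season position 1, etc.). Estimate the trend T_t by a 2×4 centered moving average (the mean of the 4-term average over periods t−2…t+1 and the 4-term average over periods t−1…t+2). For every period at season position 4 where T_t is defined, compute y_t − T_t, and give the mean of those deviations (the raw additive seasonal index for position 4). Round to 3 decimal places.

Season position 4 occurs at t = 4, 8, 12 (where T_t is defined).
t=4: T_4 = 20.50000; y_4 − T_4 = 14 − 20.50000 = -6.50000
t=8: T_8 = 16.62500; y_8 − T_8 = 10 − 16.62500 = -6.62500
t=12: T_12 = 13.50000; y_12 − T_12 = 7 − 13.50000 = -6.50000
Mean deviation: (-6.50000 + -6.62500 + -6.50000) / 3 = -6.542

-6.542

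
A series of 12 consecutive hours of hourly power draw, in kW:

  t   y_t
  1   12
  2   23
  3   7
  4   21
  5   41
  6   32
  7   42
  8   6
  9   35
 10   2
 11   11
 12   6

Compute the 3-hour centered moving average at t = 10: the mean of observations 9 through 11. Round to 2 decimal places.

Sum of periods 9–11: 35 + 2 + 11 = 48
Divide by 3: 48 / 3 = 16.00

16.00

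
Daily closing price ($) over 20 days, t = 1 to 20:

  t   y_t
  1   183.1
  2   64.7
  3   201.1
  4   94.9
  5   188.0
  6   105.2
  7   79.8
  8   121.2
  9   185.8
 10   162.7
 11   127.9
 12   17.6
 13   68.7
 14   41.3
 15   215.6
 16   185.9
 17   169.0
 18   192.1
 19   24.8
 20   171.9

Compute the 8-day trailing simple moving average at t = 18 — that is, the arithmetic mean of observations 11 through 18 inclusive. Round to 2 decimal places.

127.26

Sum of periods 11–18: 127.9 + 17.6 + 68.7 + 41.3 + 215.6 + 185.9 + 169.0 + 192.1 = 1018.1
Divide by 8: 1018.1 / 8 = 127.26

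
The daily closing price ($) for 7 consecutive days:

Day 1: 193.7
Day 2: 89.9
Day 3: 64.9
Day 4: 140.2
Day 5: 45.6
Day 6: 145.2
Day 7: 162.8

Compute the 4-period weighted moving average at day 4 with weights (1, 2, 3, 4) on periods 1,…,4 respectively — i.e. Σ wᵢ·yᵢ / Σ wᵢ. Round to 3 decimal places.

Weighted sum: 1·193.7 + 2·89.9 + 3·64.9 + 4·140.2 = 193.7 + 179.8 + 194.7 + 560.8 = 1129.0
Weight total: 1 + 2 + 3 + 4 = 10
WMA = 1129.0 / 10 = 112.900

112.900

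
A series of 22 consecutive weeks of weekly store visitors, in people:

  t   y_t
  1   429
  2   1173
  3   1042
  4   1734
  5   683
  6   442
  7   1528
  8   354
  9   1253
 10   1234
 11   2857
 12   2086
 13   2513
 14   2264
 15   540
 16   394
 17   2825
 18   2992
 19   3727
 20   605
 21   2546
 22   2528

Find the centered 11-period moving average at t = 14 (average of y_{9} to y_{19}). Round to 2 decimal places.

Sum of periods 9–19: 1253 + 1234 + 2857 + 2086 + 2513 + 2264 + 540 + 394 + 2825 + 2992 + 3727 = 22685
Divide by 11: 22685 / 11 = 2062.27

2062.27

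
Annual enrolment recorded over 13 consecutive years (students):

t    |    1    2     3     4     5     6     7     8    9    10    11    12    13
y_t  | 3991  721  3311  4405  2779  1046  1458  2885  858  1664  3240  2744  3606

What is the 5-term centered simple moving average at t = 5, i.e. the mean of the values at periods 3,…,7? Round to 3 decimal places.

Sum of periods 3–7: 3311 + 4405 + 2779 + 1046 + 1458 = 12999
Divide by 5: 12999 / 5 = 2599.800

2599.800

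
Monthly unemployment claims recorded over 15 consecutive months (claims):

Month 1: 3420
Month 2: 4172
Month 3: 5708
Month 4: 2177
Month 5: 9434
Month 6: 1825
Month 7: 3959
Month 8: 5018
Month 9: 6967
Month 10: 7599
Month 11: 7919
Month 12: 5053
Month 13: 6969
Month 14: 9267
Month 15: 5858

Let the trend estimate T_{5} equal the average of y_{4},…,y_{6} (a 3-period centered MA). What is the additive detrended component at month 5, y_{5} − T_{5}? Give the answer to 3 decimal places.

Trend T_5 = (2177 + 9434 + 1825) / 3 = 13436/3 = 4478.66667
Detrended value: 9434 − 4478.66667 = 4955.333

4955.333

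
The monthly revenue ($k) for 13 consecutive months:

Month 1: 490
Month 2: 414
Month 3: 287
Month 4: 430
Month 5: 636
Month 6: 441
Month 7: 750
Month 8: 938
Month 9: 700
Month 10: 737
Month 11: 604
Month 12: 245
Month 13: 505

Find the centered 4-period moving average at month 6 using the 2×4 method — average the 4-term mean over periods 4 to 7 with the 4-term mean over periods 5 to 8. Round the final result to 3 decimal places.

Sum over 4–7: 430 + 636 + 441 + 750 = 2257
Sum over 5–8: 636 + 441 + 750 + 938 = 2765
CMA at t=6 = (2257 + 2765) / (2·4) = 5022 / 8 = 627.750

627.750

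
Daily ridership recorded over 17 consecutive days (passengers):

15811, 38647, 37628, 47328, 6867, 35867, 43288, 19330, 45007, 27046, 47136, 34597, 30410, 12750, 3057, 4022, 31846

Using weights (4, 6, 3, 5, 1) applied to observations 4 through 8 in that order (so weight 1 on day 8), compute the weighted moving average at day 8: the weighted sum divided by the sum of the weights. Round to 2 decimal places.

30204.47

Weighted sum: 4·47328 + 6·6867 + 3·35867 + 5·43288 + 1·19330 = 189312 + 41202 + 107601 + 216440 + 19330 = 573885
Weight total: 4 + 6 + 3 + 5 + 1 = 19
WMA = 573885 / 19 = 30204.47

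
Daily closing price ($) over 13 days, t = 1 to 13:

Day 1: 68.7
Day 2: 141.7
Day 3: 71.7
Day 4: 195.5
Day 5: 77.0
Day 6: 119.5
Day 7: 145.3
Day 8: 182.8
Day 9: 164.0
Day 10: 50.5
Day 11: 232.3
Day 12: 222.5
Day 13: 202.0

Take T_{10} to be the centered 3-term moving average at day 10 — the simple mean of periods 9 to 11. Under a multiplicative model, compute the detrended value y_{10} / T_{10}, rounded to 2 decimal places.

0.34

Trend T_10 = (164.0 + 50.5 + 232.3) / 3 = 446.8/3 = 148.9333
Ratio to trend: 50.5 / 148.9333 = 0.34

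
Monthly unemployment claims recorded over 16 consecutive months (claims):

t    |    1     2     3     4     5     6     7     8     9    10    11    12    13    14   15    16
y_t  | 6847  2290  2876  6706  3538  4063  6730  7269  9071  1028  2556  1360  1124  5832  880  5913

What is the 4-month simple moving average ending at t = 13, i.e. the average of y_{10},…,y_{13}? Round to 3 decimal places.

Sum of periods 10–13: 1028 + 2556 + 1360 + 1124 = 6068
Divide by 4: 6068 / 4 = 1517.000

1517.000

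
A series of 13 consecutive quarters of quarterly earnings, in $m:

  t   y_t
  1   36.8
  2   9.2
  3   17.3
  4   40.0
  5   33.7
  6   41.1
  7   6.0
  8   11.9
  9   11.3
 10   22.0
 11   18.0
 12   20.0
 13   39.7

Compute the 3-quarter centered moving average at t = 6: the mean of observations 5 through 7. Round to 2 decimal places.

Sum of periods 5–7: 33.7 + 41.1 + 6.0 = 80.8
Divide by 3: 80.8 / 3 = 26.93

26.93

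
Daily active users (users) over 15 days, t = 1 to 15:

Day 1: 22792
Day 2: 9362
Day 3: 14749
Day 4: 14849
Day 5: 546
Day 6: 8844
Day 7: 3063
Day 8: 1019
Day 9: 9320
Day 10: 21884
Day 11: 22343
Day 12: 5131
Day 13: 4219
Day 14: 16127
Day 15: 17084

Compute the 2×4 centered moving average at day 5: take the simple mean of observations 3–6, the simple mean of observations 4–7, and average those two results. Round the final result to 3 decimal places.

8286.250

Sum over 3–6: 14749 + 14849 + 546 + 8844 = 38988
Sum over 4–7: 14849 + 546 + 8844 + 3063 = 27302
CMA at t=5 = (38988 + 27302) / (2·4) = 66290 / 8 = 8286.250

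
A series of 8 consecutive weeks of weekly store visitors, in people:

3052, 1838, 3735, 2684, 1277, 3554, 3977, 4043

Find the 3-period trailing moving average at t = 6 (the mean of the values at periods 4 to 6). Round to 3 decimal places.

Sum of periods 4–6: 2684 + 1277 + 3554 = 7515
Divide by 3: 7515 / 3 = 2505.000

2505.000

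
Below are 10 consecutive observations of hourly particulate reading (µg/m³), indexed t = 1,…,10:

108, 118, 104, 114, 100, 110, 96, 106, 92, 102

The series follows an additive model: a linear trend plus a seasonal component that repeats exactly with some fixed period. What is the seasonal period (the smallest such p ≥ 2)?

First differences y_{t+1} − y_t: 10, -14, 10, -14, 10, -14, …
The difference pattern repeats every 2 terms and not for any smaller step, so p = 2.

2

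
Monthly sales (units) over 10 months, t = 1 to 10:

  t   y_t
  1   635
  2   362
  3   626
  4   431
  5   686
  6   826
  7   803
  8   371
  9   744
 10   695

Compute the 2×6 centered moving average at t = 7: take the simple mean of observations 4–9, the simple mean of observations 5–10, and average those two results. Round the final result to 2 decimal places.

Sum over 4–9: 431 + 686 + 826 + 803 + 371 + 744 = 3861
Sum over 5–10: 686 + 826 + 803 + 371 + 744 + 695 = 4125
CMA at t=7 = (3861 + 4125) / (2·6) = 7986 / 12 = 665.50

665.50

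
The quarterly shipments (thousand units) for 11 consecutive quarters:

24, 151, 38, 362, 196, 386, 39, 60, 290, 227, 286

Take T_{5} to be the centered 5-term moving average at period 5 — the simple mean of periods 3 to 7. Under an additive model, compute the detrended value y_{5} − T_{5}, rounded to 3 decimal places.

Trend T_5 = (38 + 362 + 196 + 386 + 39) / 5 = 1021/5 = 204.20000
Detrended value: 196 − 204.20000 = -8.200

-8.200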